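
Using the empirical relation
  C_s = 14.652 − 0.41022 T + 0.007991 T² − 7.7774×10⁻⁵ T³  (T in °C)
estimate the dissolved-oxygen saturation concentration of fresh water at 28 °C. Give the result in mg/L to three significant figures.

C_s = 14.652 − 0.41022×28 + 0.007991×28² − 7.7774×10⁻⁵×28³ = 7.723 mg/L.

C_s ≈ 7.72 mg/L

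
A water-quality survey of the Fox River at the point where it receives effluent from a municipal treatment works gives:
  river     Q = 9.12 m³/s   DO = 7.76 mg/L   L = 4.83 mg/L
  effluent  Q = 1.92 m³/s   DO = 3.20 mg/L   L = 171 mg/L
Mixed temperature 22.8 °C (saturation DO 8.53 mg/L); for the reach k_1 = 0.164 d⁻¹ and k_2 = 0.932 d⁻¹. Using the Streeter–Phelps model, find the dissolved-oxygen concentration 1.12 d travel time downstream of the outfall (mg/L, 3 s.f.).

DO ≈ 4.52 mg/L

Mixed DO = (9.12×7.76 + 1.92×3.20)/(9.12+1.92) = 76.92/11.04 = 6.967 mg/L.
Mixed L₀ = (9.12×4.83 + 1.92×171)/(11.04) = 372.4/11.04 = 33.73 mg/L.
Initial deficit D₀ = C_s − DO₀ = 8.53 − 6.967 = 1.563 mg/L.
D(1.12) = [0.164×33.73/(0.932−0.164)](e^(−0.164×1.12) − e^(−0.932×1.12)) + 1.563 e^(−0.932×1.12)
= 7.203 × (0.8322 − 0.3521) + 1.563 × 0.3521 = 4.008 mg/L.
DO = 8.53 − 4.008 = 4.522 mg/L.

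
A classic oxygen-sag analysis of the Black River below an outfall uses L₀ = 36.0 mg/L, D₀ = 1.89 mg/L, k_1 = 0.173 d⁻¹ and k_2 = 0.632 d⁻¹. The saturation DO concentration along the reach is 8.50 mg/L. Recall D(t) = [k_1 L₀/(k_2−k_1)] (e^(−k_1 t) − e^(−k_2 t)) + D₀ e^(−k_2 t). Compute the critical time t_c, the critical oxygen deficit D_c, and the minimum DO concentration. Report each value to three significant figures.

At the critical point dD/dt = 0, so k_1 L₀ e^(−k_1 t) = k_2 D. Substituting D(t) from the Streeter–Phelps equation and solving for t gives
t_c = ln[(k_2/k_1)(1 − D₀(k_2−k_1)/(k_1 L₀))] / (k_2−k_1).
Here k_2−k_1 = 0.4590 d⁻¹ and 1 − D₀(k_2−k_1)/(k_1 L₀) = 1 − 1.89×0.4590/(0.173×36.0) = 0.8607, so
t_c = ln(3.653 × 0.8607) / 0.4590 = 1.146 / 0.4590 = 2.496 d.
D_c = (k_1/k_2) L₀ e^(−k_1 t_c) = (0.173/0.632) × 36.0 × e^(−0.173×2.496) = 0.2737 × 36.0 × 0.6494 = 6.399 mg/L.
Minimum DO = C_s − D_c = 8.50 − 6.399 = 2.101 mg/L.

t_c ≈ 2.50 d; D_c ≈ 6.40 mg/L; min DO ≈ 2.10 mg/L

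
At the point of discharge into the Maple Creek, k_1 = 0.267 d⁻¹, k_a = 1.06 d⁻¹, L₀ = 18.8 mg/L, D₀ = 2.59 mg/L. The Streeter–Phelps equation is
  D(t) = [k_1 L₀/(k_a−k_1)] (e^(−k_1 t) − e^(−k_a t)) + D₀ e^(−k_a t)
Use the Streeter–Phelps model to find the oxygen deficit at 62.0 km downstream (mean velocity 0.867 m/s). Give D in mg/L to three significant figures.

D ≈ 3.52 mg/L

Travel time t = x/v = 62.0 km / (0.867 m/s) = 62000 m / 0.867 m/s = 71510 s = 0.8277 d.
k_1 L₀/(k_a−k_1) = 0.267×18.8/(1.06−0.267) = 5.020/0.7930 = 6.330 mg/L.
e^(−k_1 t) = e^(−0.267×0.8277) = 0.8017; e^(−k_a t) = e^(−1.06×0.8277) = 0.4159.
D = 6.330 × (0.8017 − 0.4159) + 2.59 × 0.4159 = 2.442 + 1.077 = 3.519 mg/L.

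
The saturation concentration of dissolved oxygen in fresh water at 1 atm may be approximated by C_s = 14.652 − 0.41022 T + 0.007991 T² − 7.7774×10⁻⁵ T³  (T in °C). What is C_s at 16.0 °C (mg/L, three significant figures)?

C_s = 14.652 − 0.41022×16.0 + 0.007991×16.0² − 7.7774×10⁻⁵×16.0³ = 9.816 mg/L.

C_s ≈ 9.82 mg/L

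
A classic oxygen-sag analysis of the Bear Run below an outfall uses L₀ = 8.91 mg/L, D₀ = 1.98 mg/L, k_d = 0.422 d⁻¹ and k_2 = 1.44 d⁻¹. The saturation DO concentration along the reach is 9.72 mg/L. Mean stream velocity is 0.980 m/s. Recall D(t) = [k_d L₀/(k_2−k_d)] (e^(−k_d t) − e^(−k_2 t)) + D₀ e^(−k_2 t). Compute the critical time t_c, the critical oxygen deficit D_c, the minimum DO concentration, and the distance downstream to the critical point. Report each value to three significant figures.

t_c ≈ 0.451 d; D_c ≈ 2.16 mg/L; min DO ≈ 7.56 mg/L; x_c ≈ 38.2 km

With k_2/k_d = 3.412 and 1 − D₀(k_2−k_d)/(k_d L₀) = 0.4639,
t_c = ln(3.412 × 0.4639) / (1.44 − 0.422) = ln(1.583) / 1.018 = 0.4594/1.018 = 0.4512 d.
L(t_c) = L₀ e^(−k_d t_c) = 8.91 × 0.8266 = 7.365 mg/L, and at the critical point k_2 D_c = k_d L, so D_c = (0.422/1.44) × 7.365 = 2.158 mg/L.
Minimum DO = C_s − D_c = 9.72 − 2.158 = 7.562 mg/L.
x_c = v t_c = 0.980 m/s × 0.4512 d × 86400 s/d = 38210 m ≈ 38.2 km.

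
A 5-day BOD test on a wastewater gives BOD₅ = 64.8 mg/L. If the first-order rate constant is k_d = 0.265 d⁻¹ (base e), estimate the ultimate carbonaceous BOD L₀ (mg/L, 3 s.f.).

L₀ ≈ 88.3 mg/L

BOD₅ = L₀(1 − e^(−5k_d)) ⇒ L₀ = BOD₅ / (1 − e^(−5×0.265))
= 64.8 / (1 − 0.2658) = 64.8 / 0.7342 = 88.26 mg/L.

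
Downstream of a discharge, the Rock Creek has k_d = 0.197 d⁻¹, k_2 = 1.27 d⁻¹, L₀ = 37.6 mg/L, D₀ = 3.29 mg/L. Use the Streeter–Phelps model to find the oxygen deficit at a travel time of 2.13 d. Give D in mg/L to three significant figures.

k_d L₀/(k_2−k_d) = 0.197×37.6/(1.27−0.197) = 7.407/1.073 = 6.903 mg/L.
e^(−k_d t) = e^(−0.197×2.130) = 0.6573; e^(−k_2 t) = e^(−1.27×2.130) = 0.06686.
D = 6.903 × (0.6573 − 0.06686) + 3.29 × 0.06686 = 4.076 + 0.2200 = 4.296 mg/L.

D ≈ 4.30 mg/L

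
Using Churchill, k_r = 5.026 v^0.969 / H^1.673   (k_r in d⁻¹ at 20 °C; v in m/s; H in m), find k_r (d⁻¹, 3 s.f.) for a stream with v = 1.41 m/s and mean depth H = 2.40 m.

k_r = 5.026 × 1.41^0.969 / 2.40^1.673 = 5.026 × 1.395 / 4.326 = 1.621 d⁻¹.

k_r ≈ 1.62 d⁻¹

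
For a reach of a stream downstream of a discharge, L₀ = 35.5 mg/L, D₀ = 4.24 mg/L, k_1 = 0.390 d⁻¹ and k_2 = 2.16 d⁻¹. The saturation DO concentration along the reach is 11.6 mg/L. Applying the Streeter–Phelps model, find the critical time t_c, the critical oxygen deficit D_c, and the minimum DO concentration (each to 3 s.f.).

t_c = [1/(k_2−k_1)] ln[(k_2/k_1)(1 − D₀(k_2−k_1)/(k_1 L₀))]
= [1/(2.16−0.390)] ln[(2.16/0.390)(1 − 4.24×1.770/(0.390×35.5))]
= (1/1.770) ln[5.538 × 0.4579] = 0.5650 × ln(2.536) = 0.5650 × 0.9307 = 0.5258 d.
L(t_c) = L₀ e^(−k_1 t_c) = 35.5 × 0.8146 = 28.92 mg/L, and at the critical point k_2 D_c = k_1 L, so D_c = (0.390/2.16) × 28.92 = 5.221 mg/L.
Minimum DO = C_s − D_c = 11.6 − 5.221 = 6.379 mg/L.

t_c ≈ 0.526 d; D_c ≈ 5.22 mg/L; min DO ≈ 6.38 mg/L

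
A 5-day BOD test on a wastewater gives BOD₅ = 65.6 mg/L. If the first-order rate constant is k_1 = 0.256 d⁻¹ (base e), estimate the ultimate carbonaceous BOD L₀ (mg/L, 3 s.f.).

L₀ ≈ 90.9 mg/L

BOD₅ = L₀(1 − e^(−5k_1)) ⇒ L₀ = BOD₅ / (1 − e^(−5×0.256))
= 65.6 / (1 − 0.2780) = 65.6 / 0.7220 = 90.86 mg/L.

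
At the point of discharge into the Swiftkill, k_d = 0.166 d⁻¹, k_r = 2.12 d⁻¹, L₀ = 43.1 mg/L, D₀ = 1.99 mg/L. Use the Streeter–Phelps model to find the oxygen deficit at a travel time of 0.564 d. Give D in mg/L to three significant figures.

k_d L₀/(k_r−k_d) = 0.166×43.1/(2.12−0.166) = 7.155/1.954 = 3.662 mg/L.
e^(−k_d t) = e^(−0.166×0.5640) = 0.9106; e^(−k_r t) = e^(−2.12×0.5640) = 0.3025.
D = 3.662 × (0.9106 − 0.3025) + 1.99 × 0.3025 = 2.227 + 0.6020 = 2.829 mg/L.

D ≈ 2.83 mg/L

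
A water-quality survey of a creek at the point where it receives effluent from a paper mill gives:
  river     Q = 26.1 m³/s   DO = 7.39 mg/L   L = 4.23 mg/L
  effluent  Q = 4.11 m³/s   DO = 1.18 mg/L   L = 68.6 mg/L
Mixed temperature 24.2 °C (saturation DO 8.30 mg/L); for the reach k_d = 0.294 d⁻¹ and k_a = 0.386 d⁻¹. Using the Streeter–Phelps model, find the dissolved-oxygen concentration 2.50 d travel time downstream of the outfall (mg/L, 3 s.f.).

DO ≈ 3.54 mg/L

Mixed DO = (26.1×7.39 + 4.11×1.18)/(26.1+4.11) = 197.7/30.21 = 6.545 mg/L.
Mixed L₀ = (26.1×4.23 + 4.11×68.6)/(30.21) = 392.3/30.21 = 12.99 mg/L.
Initial deficit D₀ = C_s − DO₀ = 8.30 − 6.545 = 1.755 mg/L.
D(2.50) = [0.294×12.99/(0.386−0.294)](e^(−0.294×2.50) − e^(−0.386×2.50)) + 1.755 e^(−0.386×2.50)
= 41.50 × (0.4795 − 0.3810) + 1.755 × 0.3810 = 4.758 mg/L.
DO = 8.30 − 4.758 = 3.542 mg/L.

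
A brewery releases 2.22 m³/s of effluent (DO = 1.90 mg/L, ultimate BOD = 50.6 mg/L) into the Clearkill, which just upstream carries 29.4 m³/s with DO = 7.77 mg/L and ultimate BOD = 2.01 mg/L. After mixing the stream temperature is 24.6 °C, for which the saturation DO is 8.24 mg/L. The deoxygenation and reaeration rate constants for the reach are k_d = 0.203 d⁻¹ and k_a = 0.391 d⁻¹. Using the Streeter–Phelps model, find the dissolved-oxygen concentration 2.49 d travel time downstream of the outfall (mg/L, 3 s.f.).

Mixed DO = (29.4×7.77 + 2.22×1.90)/(29.4+2.22) = 232.7/31.62 = 7.358 mg/L.
Mixed L₀ = (29.4×2.01 + 2.22×50.6)/(31.62) = 171.4/31.62 = 5.421 mg/L.
Initial deficit D₀ = C_s − DO₀ = 8.24 − 7.358 = 0.8821 mg/L.
D(2.49) = [0.203×5.421/(0.391−0.203)](e^(−0.203×2.49) − e^(−0.391×2.49)) + 0.8821 e^(−0.391×2.49)
= 5.854 × (0.6032 − 0.3777) + 0.8821 × 0.3777 = 1.653 mg/L.
DO = 8.24 − 1.653 = 6.587 mg/L.

DO ≈ 6.59 mg/L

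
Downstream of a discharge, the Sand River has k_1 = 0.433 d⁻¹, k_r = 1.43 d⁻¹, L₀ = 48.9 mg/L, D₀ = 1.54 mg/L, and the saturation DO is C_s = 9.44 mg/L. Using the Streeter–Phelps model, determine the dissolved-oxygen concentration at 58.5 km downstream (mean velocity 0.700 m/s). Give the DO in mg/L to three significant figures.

Travel time t = x/v = 58.5 km / (0.700 m/s) = 58500 m / 0.700 m/s = 83570 s = 0.9673 d.
k_1 L₀/(k_r−k_1) = 0.433×48.9/(1.43−0.433) = 21.17/0.9970 = 21.24 mg/L.
e^(−k_1 t) = e^(−0.433×0.9673) = 0.6578; e^(−k_r t) = e^(−1.43×0.9673) = 0.2508.
D = 21.24 × (0.6578 − 0.2508) + 1.54 × 0.2508 = 8.644 + 0.3862 = 9.031 mg/L.
DO = C_s − D = 9.44 − 9.031 = 0.4093 mg/L.

DO ≈ 0.409 mg/L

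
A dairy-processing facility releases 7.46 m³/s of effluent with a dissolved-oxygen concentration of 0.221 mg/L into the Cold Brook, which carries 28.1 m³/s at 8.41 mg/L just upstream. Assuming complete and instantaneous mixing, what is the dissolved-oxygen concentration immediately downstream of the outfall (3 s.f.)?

Flow-weighted mixing: C = (Q_r C_r + Q_w C_w)/(Q_r + Q_w)
= (28.1×8.41 + 7.46×0.221)/(28.1 + 7.46) = 238.0/35.56 = 6.692 mg/L.

6.69 mg/L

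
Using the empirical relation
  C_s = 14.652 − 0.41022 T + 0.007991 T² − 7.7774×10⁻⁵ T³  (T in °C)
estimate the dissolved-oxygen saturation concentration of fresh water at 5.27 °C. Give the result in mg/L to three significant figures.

C_s ≈ 12.7 mg/L

C_s = 14.652 − 0.41022×5.27 + 0.007991×5.27² − 7.7774×10⁻⁵×5.27³ = 12.70 mg/L.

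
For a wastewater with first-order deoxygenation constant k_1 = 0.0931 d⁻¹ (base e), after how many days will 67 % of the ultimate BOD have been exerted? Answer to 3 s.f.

t ≈ 11.9 d

y/L₀ = 1 − e^(−k_1 t) = 0.67 ⇒ e^(−k_1 t) = 0.330
t = −ln(0.330) / 0.0931 = 1.109 / 0.0931 = 11.91 d.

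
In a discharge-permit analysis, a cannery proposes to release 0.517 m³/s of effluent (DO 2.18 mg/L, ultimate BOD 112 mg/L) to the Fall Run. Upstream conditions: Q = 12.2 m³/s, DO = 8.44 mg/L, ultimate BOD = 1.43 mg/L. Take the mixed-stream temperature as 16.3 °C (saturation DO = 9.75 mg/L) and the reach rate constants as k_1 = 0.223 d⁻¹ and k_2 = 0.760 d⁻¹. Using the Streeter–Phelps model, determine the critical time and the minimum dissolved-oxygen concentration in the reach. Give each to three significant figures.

t_c ≈ 0.402 d; minimum DO ≈ 8.16 mg/L

Mixed DO = (12.2×8.44 + 0.517×2.18)/(12.2+0.517) = 104.1/12.72 = 8.186 mg/L.
Mixed L₀ = (12.2×1.43 + 0.517×112)/(12.72) = 75.35/12.72 = 5.925 mg/L.
Initial deficit D₀ = C_s − DO₀ = 9.75 − 8.186 = 1.564 mg/L.
t_c = (1/0.5370) ln[(0.760/0.223)(1 − 1.564×0.5370/(0.223×5.925))] = 1.862 × ln(1.241) = 0.4022 d.
D_c = (0.223/0.760) × 5.925 × e^(−0.223×0.4022) = 0.2934 × 5.925 × 0.9142 = 1.589 mg/L.
Minimum DO = 9.75 − 1.589 = 8.161 mg/L.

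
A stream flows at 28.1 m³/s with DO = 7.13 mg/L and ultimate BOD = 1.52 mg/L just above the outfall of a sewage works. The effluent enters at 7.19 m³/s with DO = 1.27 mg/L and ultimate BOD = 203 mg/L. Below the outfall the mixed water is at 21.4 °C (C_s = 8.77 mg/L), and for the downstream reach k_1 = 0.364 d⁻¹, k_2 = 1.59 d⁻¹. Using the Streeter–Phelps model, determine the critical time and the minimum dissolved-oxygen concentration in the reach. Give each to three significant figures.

Mixed DO = (28.1×7.13 + 7.19×1.27)/(28.1+7.19) = 209.5/35.29 = 5.936 mg/L.
Mixed L₀ = (28.1×1.52 + 7.19×203)/(35.29) = 1502/35.29 = 42.57 mg/L.
Initial deficit D₀ = C_s − DO₀ = 8.77 − 5.936 = 2.834 mg/L.
t_c = (1/1.226) ln[(1.59/0.364)(1 − 2.834×1.226/(0.364×42.57))] = 0.8157 × ln(3.389) = 0.9955 d.
D_c = (0.364/1.59) × 42.57 × e^(−0.364×0.9955) = 0.2289 × 42.57 × 0.6960 = 6.783 mg/L.
Minimum DO = 8.77 − 6.783 = 1.987 mg/L.

t_c ≈ 0.995 d; minimum DO ≈ 1.99 mg/L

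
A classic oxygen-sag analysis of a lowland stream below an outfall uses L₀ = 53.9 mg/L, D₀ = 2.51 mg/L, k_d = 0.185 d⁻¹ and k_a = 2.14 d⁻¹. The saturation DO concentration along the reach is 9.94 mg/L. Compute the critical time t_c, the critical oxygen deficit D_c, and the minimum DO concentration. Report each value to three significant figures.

t_c ≈ 0.906 d; D_c ≈ 3.94 mg/L; min DO ≈ 6.00 mg/L

With k_a/k_d = 11.57 and 1 − D₀(k_a−k_d)/(k_d L₀) = 0.5079,
t_c = ln(11.57 × 0.5079) / (2.14 − 0.185) = ln(5.875) / 1.955 = 1.771/1.955 = 0.9057 d.
L(t_c) = L₀ e^(−k_d t_c) = 53.9 × 0.8457 = 45.58 mg/L, and at the critical point k_a D_c = k_d L, so D_c = (0.185/2.14) × 45.58 = 3.941 mg/L.
Minimum DO = C_s − D_c = 9.94 − 3.941 = 5.999 mg/L.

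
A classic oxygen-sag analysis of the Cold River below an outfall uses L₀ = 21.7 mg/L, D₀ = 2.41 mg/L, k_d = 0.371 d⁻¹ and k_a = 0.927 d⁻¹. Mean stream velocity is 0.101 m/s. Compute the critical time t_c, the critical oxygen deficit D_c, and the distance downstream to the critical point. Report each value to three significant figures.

t_c ≈ 1.32 d; D_c ≈ 5.32 mg/L; x_c ≈ 11.5 km

With k_a/k_d = 2.499 and 1 − D₀(k_a−k_d)/(k_d L₀) = 0.8336,
t_c = ln(2.499 × 0.8336) / (0.927 − 0.371) = ln(2.083) / 0.5560 = 0.7337/0.5560 = 1.320 d.
L(t_c) = L₀ e^(−k_d t_c) = 21.7 × 0.6129 = 13.30 mg/L, and at the critical point k_a D_c = k_d L, so D_c = (0.371/0.927) × 13.30 = 5.323 mg/L.
x_c = v t_c = 0.101 m/s × 1.320 d × 86400 s/d = 11520 m ≈ 11.5 km.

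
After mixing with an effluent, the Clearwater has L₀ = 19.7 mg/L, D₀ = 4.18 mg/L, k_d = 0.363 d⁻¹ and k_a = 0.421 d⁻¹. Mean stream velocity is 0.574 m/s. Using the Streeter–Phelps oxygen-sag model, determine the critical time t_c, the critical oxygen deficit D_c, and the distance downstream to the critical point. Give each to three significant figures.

With k_a/k_d = 1.160 and 1 − D₀(k_a−k_d)/(k_d L₀) = 0.9661,
t_c = ln(1.160 × 0.9661) / (0.421 − 0.363) = ln(1.120) / 0.05800 = 0.1137/0.05800 = 1.961 d.
D_c = (k_d/k_a) L₀ e^(−k_d t_c) = (0.363/0.421) × 19.7 × e^(−0.363×1.961) = 0.8622 × 19.7 × 0.4907 = 8.336 mg/L.
x_c = v t_c = 0.574 m/s × 1.961 d × 86400 s/d = 97250 m ≈ 97.3 km.

t_c ≈ 1.96 d; D_c ≈ 8.34 mg/L; x_c ≈ 97.3 km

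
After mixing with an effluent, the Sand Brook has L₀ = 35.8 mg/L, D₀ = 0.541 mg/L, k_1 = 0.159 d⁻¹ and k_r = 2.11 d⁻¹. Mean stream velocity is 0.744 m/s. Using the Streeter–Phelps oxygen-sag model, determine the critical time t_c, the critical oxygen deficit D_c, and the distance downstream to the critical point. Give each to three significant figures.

t_c ≈ 1.22 d; D_c ≈ 2.22 mg/L; x_c ≈ 78.4 km

t_c = [1/(k_r−k_1)] ln[(k_r/k_1)(1 − D₀(k_r−k_1)/(k_1 L₀))]
= [1/(2.11−0.159)] ln[(2.11/0.159)(1 − 0.541×1.951/(0.159×35.8))]
= (1/1.951) ln[13.27 × 0.8146] = 0.5126 × ln(10.81) = 0.5126 × 2.380 = 1.220 d.
D_c = (k_1/k_r) L₀ e^(−k_1 t_c) = (0.159/2.11) × 35.8 × e^(−0.159×1.220) = 0.07536 × 35.8 × 0.8237 = 2.222 mg/L.
x_c = v t_c = 0.744 m/s × 1.220 d × 86400 s/d = 78430 m ≈ 78.4 km.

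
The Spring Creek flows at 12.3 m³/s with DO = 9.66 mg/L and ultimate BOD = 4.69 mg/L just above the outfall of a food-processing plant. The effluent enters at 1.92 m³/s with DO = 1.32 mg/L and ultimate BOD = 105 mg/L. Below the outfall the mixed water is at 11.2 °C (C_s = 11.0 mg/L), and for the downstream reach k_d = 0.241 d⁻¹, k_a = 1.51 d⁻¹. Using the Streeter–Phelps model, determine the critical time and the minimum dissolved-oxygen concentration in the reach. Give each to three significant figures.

t_c ≈ 0.465 d; minimum DO ≈ 8.40 mg/L

Mixed DO = (12.3×9.66 + 1.92×1.32)/(12.3+1.92) = 121.4/14.22 = 8.534 mg/L.
Mixed L₀ = (12.3×4.69 + 1.92×105)/(14.22) = 259.3/14.22 = 18.23 mg/L.
Initial deficit D₀ = C_s − DO₀ = 11.0 − 8.534 = 2.466 mg/L.
t_c = (1/1.269) ln[(1.51/0.241)(1 − 2.466×1.269/(0.241×18.23))] = 0.7880 × ln(1.804) = 0.4647 d.
D_c = (0.241/1.51) × 18.23 × e^(−0.241×0.4647) = 0.1596 × 18.23 × 0.8940 = 2.602 mg/L.
Minimum DO = 11.0 − 2.602 = 8.398 mg/L.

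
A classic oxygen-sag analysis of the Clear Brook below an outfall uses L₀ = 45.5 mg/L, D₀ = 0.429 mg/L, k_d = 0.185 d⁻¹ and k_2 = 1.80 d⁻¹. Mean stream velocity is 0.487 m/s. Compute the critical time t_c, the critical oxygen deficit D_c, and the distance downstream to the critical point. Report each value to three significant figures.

t_c = [1/(k_2−k_d)] ln[(k_2/k_d)(1 − D₀(k_2−k_d)/(k_d L₀))]
= [1/(1.80−0.185)] ln[(1.80/0.185)(1 − 0.429×1.615/(0.185×45.5))]
= (1/1.615) ln[9.730 × 0.9177] = 0.6192 × ln(8.929) = 0.6192 × 2.189 = 1.356 d.
L(t_c) = L₀ e^(−k_d t_c) = 45.5 × 0.7782 = 35.41 mg/L, and at the critical point k_2 D_c = k_d L, so D_c = (0.185/1.80) × 35.41 = 3.639 mg/L.
x_c = v t_c = 0.487 m/s × 1.356 d × 86400 s/d = 57040 m ≈ 57.0 km.

t_c ≈ 1.36 d; D_c ≈ 3.64 mg/L; x_c ≈ 57.0 km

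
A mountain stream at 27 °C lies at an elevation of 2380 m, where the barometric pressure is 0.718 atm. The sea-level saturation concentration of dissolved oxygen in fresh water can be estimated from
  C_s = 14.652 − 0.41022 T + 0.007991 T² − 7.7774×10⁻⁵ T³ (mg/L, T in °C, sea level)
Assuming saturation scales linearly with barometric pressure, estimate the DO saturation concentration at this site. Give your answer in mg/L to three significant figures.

C_s ≈ 5.65 mg/L

At sea level: C_s = 14.652 − 0.41022×27 + 0.007991×27² − 7.7774×10⁻⁵×27³ = 7.871 mg/L.
Pressure correction: C_s' = 7.871 × 0.718 = 5.651 mg/L.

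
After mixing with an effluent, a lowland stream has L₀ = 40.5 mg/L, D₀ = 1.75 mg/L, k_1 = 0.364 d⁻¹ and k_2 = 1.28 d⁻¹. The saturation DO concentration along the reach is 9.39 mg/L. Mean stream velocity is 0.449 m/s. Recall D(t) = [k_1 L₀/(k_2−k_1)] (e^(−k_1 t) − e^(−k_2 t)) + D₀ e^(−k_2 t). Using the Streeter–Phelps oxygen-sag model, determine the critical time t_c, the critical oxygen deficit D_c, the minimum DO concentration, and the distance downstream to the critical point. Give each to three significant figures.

t_c ≈ 1.25 d; D_c ≈ 7.31 mg/L; min DO ≈ 2.08 mg/L; x_c ≈ 48.4 km

t_c = [1/(k_2−k_1)] ln[(k_2/k_1)(1 − D₀(k_2−k_1)/(k_1 L₀))]
= [1/(1.28−0.364)] ln[(1.28/0.364)(1 − 1.75×0.9160/(0.364×40.5))]
= (1/0.9160) ln[3.516 × 0.8913] = 1.092 × ln(3.134) = 1.092 × 1.142 = 1.247 d.
D_c = (k_1/k_2) L₀ e^(−k_1 t_c) = (0.364/1.28) × 40.5 × e^(−0.364×1.247) = 0.2844 × 40.5 × 0.6351 = 7.315 mg/L.
Minimum DO = C_s − D_c = 9.39 − 7.315 = 2.075 mg/L.
x_c = v t_c = 0.449 m/s × 1.247 d × 86400 s/d = 48380 m ≈ 48.4 km.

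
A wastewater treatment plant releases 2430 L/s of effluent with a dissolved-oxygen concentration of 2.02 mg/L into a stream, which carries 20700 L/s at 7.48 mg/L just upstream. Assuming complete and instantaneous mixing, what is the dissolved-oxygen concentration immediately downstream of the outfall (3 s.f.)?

Flow-weighted mixing: C = (Q_r C_r + Q_w C_w)/(Q_r + Q_w)
= (20700×7.48 + 2430×2.02)/(20700 + 2430) = 159700/23130 = 6.906 mg/L.

6.91 mg/L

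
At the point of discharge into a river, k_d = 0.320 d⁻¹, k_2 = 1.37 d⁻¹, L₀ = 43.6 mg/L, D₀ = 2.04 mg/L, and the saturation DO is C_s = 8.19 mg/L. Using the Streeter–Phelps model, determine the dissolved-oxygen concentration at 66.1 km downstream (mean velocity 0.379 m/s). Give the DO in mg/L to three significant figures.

DO ≈ 1.93 mg/L

Travel time t = x/v = 66.1 km / (0.379 m/s) = 66100 m / 0.379 m/s = 174400 s = 2.019 d.
k_d L₀/(k_2−k_d) = 0.320×43.6/(1.37−0.320) = 13.95/1.050 = 13.29 mg/L.
e^(−k_d t) = e^(−0.320×2.019) = 0.5242; e^(−k_2 t) = e^(−1.37×2.019) = 0.06295.
D = 13.29 × (0.5242 − 0.06295) + 2.04 × 0.06295 = 6.128 + 0.1284 = 6.257 mg/L.
DO = C_s − D = 8.19 − 6.257 = 1.933 mg/L.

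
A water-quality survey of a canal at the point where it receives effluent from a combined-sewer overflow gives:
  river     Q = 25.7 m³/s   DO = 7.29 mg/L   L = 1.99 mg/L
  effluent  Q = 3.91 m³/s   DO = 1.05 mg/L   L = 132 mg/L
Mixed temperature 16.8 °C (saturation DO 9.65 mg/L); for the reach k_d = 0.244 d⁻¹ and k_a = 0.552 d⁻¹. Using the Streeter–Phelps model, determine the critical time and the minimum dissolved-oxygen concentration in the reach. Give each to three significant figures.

t_c ≈ 1.89 d; minimum DO ≈ 4.31 mg/L

Mixed DO = (25.7×7.29 + 3.91×1.05)/(25.7+3.91) = 191.5/29.61 = 6.466 mg/L.
Mixed L₀ = (25.7×1.99 + 3.91×132)/(29.61) = 567.3/29.61 = 19.16 mg/L.
Initial deficit D₀ = C_s − DO₀ = 9.65 − 6.466 = 3.184 mg/L.
t_c = (1/0.3080) ln[(0.552/0.244)(1 − 3.184×0.3080/(0.244×19.16))] = 3.247 × ln(1.788) = 1.886 d.
D_c = (0.244/0.552) × 19.16 × e^(−0.244×1.886) = 0.4420 × 19.16 × 0.6312 = 5.345 mg/L.
Minimum DO = 9.65 − 5.345 = 4.305 mg/L.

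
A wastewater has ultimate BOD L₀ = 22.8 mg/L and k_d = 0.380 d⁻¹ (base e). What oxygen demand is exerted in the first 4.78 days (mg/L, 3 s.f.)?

y ≈ 19.1 mg/L

y_t = L₀(1 − e^(−k_d t)) = 22.8 × (1 − e^(−0.380×4.78))
= 22.8 × (1 − 0.1626) = 22.8 × 0.8374 = 19.09 mg/L.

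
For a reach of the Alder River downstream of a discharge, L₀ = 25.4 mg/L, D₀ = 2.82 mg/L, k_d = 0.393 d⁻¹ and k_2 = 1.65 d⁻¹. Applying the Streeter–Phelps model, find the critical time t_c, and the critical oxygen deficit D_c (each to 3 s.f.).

With k_2/k_d = 4.198 and 1 − D₀(k_2−k_d)/(k_d L₀) = 0.6449,
t_c = ln(4.198 × 0.6449) / (1.65 − 0.393) = ln(2.708) / 1.257 = 0.9961/1.257 = 0.7924 d.
L(t_c) = L₀ e^(−k_d t_c) = 25.4 × 0.7324 = 18.60 mg/L, and at the critical point k_2 D_c = k_d L, so D_c = (0.393/1.65) × 18.60 = 4.431 mg/L.

t_c ≈ 0.792 d; D_c ≈ 4.43 mg/L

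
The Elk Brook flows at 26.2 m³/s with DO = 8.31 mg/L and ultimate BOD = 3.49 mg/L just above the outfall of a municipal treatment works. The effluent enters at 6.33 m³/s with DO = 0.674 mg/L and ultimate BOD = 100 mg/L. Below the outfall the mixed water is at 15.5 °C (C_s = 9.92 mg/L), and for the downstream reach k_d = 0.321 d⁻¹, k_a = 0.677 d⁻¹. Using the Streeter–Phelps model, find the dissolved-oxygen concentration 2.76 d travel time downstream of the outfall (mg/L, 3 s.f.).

Mixed DO = (26.2×8.31 + 6.33×0.674)/(26.2+6.33) = 222.0/32.53 = 6.824 mg/L.
Mixed L₀ = (26.2×3.49 + 6.33×100)/(32.53) = 724.4/32.53 = 22.27 mg/L.
Initial deficit D₀ = C_s − DO₀ = 9.92 − 6.824 = 3.096 mg/L.
D(2.76) = [0.321×22.27/(0.677−0.321)](e^(−0.321×2.76) − e^(−0.677×2.76)) + 3.096 e^(−0.677×2.76)
= 20.08 × (0.4123 − 0.1544) + 3.096 × 0.1544 = 5.658 mg/L.
DO = 9.92 − 5.658 = 4.262 mg/L.

DO ≈ 4.26 mg/L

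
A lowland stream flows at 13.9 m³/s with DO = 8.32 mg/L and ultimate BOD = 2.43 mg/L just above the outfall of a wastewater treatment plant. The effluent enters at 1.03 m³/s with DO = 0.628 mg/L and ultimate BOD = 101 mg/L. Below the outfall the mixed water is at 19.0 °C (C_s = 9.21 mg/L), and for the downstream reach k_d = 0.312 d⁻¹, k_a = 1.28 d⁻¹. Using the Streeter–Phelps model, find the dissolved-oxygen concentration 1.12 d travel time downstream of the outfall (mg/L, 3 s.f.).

DO ≈ 7.48 mg/L

Mixed DO = (13.9×8.32 + 1.03×0.628)/(13.9+1.03) = 116.3/14.93 = 7.789 mg/L.
Mixed L₀ = (13.9×2.43 + 1.03×101)/(14.93) = 137.8/14.93 = 9.230 mg/L.
Initial deficit D₀ = C_s − DO₀ = 9.21 − 7.789 = 1.421 mg/L.
D(1.12) = [0.312×9.230/(1.28−0.312)](e^(−0.312×1.12) − e^(−1.28×1.12)) + 1.421 e^(−1.28×1.12)
= 2.975 × (0.7051 − 0.2384) + 1.421 × 0.2384 = 1.727 mg/L.
DO = 9.21 − 1.727 = 7.483 mg/L.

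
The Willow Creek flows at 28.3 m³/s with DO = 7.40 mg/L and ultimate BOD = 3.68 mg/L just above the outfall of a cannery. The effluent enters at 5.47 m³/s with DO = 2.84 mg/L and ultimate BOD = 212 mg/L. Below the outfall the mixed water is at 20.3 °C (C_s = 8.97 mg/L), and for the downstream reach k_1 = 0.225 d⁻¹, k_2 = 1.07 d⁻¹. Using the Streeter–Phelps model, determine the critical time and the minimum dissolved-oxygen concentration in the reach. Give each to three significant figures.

t_c ≈ 1.53 d; minimum DO ≈ 3.40 mg/L

Mixed DO = (28.3×7.40 + 5.47×2.84)/(28.3+5.47) = 225.0/33.77 = 6.661 mg/L.
Mixed L₀ = (28.3×3.68 + 5.47×212)/(33.77) = 1264/33.77 = 37.42 mg/L.
Initial deficit D₀ = C_s − DO₀ = 8.97 − 6.661 = 2.309 mg/L.
t_c = (1/0.8450) ln[(1.07/0.225)(1 − 2.309×0.8450/(0.225×37.42))] = 1.183 × ln(3.654) = 1.533 d.
D_c = (0.225/1.07) × 37.42 × e^(−0.225×1.533) = 0.2103 × 37.42 × 0.7082 = 5.573 mg/L.
Minimum DO = 8.97 − 5.573 = 3.397 mg/L.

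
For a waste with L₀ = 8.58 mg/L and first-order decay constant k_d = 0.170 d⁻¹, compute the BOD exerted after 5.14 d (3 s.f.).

y ≈ 5.00 mg/L

y_t = L₀(1 − e^(−k_d t)) = 8.58 × (1 − e^(−0.170×5.14))
= 8.58 × (1 − 0.4174) = 8.58 × 0.5826 = 4.999 mg/L.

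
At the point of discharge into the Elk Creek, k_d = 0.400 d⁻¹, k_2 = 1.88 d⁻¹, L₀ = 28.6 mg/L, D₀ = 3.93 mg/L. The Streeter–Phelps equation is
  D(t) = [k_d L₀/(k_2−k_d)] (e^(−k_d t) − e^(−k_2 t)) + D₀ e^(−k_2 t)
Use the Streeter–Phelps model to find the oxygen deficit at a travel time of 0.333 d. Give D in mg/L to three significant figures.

D ≈ 4.73 mg/L

k_d L₀/(k_2−k_d) = 0.400×28.6/(1.88−0.400) = 11.44/1.480 = 7.730 mg/L.
e^(−k_d t) = e^(−0.400×0.3330) = 0.8753; e^(−k_2 t) = e^(−1.88×0.3330) = 0.5347.
D = 7.730 × (0.8753 − 0.5347) + 3.93 × 0.5347 = 2.633 + 2.101 = 4.734 mg/L.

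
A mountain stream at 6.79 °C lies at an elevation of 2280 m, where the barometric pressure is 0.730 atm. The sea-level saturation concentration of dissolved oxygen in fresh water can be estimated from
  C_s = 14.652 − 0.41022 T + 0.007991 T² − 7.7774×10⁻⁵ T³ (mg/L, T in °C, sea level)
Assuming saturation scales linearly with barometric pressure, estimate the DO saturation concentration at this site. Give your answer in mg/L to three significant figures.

C_s ≈ 8.91 mg/L

At sea level: C_s = 14.652 − 0.41022×6.79 + 0.007991×6.79² − 7.7774×10⁻⁵×6.79³ = 12.21 mg/L.
Pressure correction: C_s' = 12.21 × 0.730 = 8.914 mg/L.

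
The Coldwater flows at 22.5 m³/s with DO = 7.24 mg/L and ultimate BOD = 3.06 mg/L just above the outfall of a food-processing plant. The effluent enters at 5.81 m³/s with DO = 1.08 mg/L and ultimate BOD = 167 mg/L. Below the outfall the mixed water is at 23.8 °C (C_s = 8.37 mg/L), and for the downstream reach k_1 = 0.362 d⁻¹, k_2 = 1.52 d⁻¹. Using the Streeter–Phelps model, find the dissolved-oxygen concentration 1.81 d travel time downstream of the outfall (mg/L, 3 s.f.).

Mixed DO = (22.5×7.24 + 5.81×1.08)/(22.5+5.81) = 169.2/28.31 = 5.976 mg/L.
Mixed L₀ = (22.5×3.06 + 5.81×167)/(28.31) = 1039/28.31 = 36.71 mg/L.
Initial deficit D₀ = C_s − DO₀ = 8.37 − 5.976 = 2.394 mg/L.
D(1.81) = [0.362×36.71/(1.52−0.362)](e^(−0.362×1.81) − e^(−1.52×1.81)) + 2.394 e^(−1.52×1.81)
= 11.47 × (0.5193 − 0.06385) + 2.394 × 0.06385 = 5.379 mg/L.
DO = 8.37 − 5.379 = 2.991 mg/L.

DO ≈ 2.99 mg/L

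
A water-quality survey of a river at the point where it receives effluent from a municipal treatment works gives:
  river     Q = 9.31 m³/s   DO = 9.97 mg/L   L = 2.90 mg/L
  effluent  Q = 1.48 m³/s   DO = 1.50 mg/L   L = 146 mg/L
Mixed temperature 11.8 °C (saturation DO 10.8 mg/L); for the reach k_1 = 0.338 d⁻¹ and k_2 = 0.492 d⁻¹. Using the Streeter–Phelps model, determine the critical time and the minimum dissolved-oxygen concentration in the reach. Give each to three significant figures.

Mixed DO = (9.31×9.97 + 1.48×1.50)/(9.31+1.48) = 95.04/10.79 = 8.808 mg/L.
Mixed L₀ = (9.31×2.90 + 1.48×146)/(10.79) = 243.1/10.79 = 22.53 mg/L.
Initial deficit D₀ = C_s − DO₀ = 10.8 − 8.808 = 1.992 mg/L.
t_c = (1/0.1540) ln[(0.492/0.338)(1 − 1.992×0.1540/(0.338×22.53))] = 6.494 × ln(1.397) = 2.171 d.
D_c = (0.338/0.492) × 22.53 × e^(−0.338×2.171) = 0.6870 × 22.53 × 0.4801 = 7.430 mg/L.
Minimum DO = 10.8 − 7.430 = 3.370 mg/L.

t_c ≈ 2.17 d; minimum DO ≈ 3.37 mg/L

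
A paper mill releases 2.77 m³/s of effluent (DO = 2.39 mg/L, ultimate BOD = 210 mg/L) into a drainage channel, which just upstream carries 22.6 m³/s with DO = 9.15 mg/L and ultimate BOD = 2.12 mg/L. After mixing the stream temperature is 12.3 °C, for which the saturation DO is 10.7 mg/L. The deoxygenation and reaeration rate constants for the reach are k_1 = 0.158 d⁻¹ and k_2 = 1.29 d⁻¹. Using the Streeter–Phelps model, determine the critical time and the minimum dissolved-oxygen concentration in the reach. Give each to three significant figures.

t_c ≈ 0.900 d; minimum DO ≈ 8.06 mg/L

Mixed DO = (22.6×9.15 + 2.77×2.39)/(22.6+2.77) = 213.4/25.37 = 8.412 mg/L.
Mixed L₀ = (22.6×2.12 + 2.77×210)/(25.37) = 629.6/25.37 = 24.82 mg/L.
Initial deficit D₀ = C_s − DO₀ = 10.7 − 8.412 = 2.288 mg/L.
t_c = (1/1.132) ln[(1.29/0.158)(1 − 2.288×1.132/(0.158×24.82))] = 0.8834 × ln(2.771) = 0.9005 d.
D_c = (0.158/1.29) × 24.82 × e^(−0.158×0.9005) = 0.1225 × 24.82 × 0.8674 = 2.637 mg/L.
Minimum DO = 10.7 − 2.637 = 8.063 mg/L.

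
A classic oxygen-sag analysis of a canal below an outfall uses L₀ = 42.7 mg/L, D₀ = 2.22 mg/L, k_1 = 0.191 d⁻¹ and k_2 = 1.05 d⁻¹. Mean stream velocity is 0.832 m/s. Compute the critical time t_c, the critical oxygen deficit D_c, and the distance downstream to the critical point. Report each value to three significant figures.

With k_2/k_1 = 5.497 and 1 − D₀(k_2−k_1)/(k_1 L₀) = 0.7662,
t_c = ln(5.497 × 0.7662) / (1.05 − 0.191) = ln(4.212) / 0.8590 = 1.438/0.8590 = 1.674 d.
D_c = (k_1/k_2) L₀ e^(−k_1 t_c) = (0.191/1.05) × 42.7 × e^(−0.191×1.674) = 0.1819 × 42.7 × 0.7263 = 5.642 mg/L.
x_c = v t_c = 0.832 m/s × 1.674 d × 86400 s/d = 120300 m ≈ 120 km.

t_c ≈ 1.67 d; D_c ≈ 5.64 mg/L; x_c ≈ 120 km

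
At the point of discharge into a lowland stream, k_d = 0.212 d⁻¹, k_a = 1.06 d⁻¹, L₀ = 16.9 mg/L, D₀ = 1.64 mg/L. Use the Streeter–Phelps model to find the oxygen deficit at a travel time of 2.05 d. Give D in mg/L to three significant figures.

k_d L₀/(k_a−k_d) = 0.212×16.9/(1.06−0.212) = 3.583/0.8480 = 4.225 mg/L.
e^(−k_d t) = e^(−0.212×2.050) = 0.6475; e^(−k_a t) = e^(−1.06×2.050) = 0.1138.
D = 4.225 × (0.6475 − 0.1138) + 1.64 × 0.1138 = 2.255 + 0.1867 = 2.442 mg/L.

D ≈ 2.44 mg/L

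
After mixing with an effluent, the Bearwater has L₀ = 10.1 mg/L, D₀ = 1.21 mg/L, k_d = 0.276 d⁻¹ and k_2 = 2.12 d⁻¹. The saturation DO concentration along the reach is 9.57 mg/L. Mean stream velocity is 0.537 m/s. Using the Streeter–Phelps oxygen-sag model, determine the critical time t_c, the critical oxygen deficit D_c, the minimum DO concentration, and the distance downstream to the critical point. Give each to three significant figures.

t_c ≈ 0.232 d; D_c ≈ 1.23 mg/L; min DO ≈ 8.34 mg/L; x_c ≈ 10.8 km

t_c = [1/(k_2−k_d)] ln[(k_2/k_d)(1 − D₀(k_2−k_d)/(k_d L₀))]
= [1/(2.12−0.276)] ln[(2.12/0.276)(1 − 1.21×1.844/(0.276×10.1))]
= (1/1.844) ln[7.681 × 0.1996] = 0.5423 × ln(1.533) = 0.5423 × 0.4272 = 0.2317 d.
D_c = (k_d/k_2) L₀ e^(−k_d t_c) = (0.276/2.12) × 10.1 × e^(−0.276×0.2317) = 0.1302 × 10.1 × 0.9381 = 1.233 mg/L.
Minimum DO = C_s − D_c = 9.57 − 1.233 = 8.337 mg/L.
x_c = v t_c = 0.537 m/s × 0.2317 d × 86400 s/d = 10750 m ≈ 10.8 km.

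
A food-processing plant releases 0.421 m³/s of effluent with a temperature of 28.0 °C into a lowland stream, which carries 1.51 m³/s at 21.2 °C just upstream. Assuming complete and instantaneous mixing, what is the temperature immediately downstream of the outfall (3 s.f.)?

Flow-weighted mixing: C = (Q_r C_r + Q_w C_w)/(Q_r + Q_w)
= (1.51×21.2 + 0.421×28.0)/(1.51 + 0.421) = 43.80/1.931 = 22.68 °C.

22.7 °C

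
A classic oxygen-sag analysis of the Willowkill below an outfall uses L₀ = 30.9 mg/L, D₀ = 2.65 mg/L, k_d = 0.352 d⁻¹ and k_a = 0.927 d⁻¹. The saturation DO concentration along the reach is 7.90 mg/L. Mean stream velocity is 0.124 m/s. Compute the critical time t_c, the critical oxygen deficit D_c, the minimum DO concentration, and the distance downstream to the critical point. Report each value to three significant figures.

t_c ≈ 1.42 d; D_c ≈ 7.11 mg/L; min DO ≈ 0.786 mg/L; x_c ≈ 15.2 km

t_c = [1/(k_a−k_d)] ln[(k_a/k_d)(1 − D₀(k_a−k_d)/(k_d L₀))]
= [1/(0.927−0.352)] ln[(0.927/0.352)(1 − 2.65×0.5750/(0.352×30.9))]
= (1/0.5750) ln[2.634 × 0.8599] = 1.739 × ln(2.265) = 1.739 × 0.8174 = 1.422 d.
L(t_c) = L₀ e^(−k_d t_c) = 30.9 × 0.6063 = 18.73 mg/L, and at the critical point k_a D_c = k_d L, so D_c = (0.352/0.927) × 18.73 = 7.114 mg/L.
Minimum DO = C_s − D_c = 7.90 − 7.114 = 0.7861 mg/L.
x_c = v t_c = 0.124 m/s × 1.422 d × 86400 s/d = 15230 m ≈ 15.2 km.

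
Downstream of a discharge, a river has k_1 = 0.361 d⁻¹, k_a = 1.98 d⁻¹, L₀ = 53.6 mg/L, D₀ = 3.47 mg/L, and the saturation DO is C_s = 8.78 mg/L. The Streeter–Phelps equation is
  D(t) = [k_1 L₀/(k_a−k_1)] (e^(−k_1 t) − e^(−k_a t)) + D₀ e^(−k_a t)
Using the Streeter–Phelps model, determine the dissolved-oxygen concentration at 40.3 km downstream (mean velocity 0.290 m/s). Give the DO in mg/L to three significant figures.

DO ≈ 2.44 mg/L

Travel time t = x/v = 40.3 km / (0.290 m/s) = 40300 m / 0.290 m/s = 139000 s = 1.608 d.
k_1 L₀/(k_a−k_1) = 0.361×53.6/(1.98−0.361) = 19.35/1.619 = 11.95 mg/L.
e^(−k_1 t) = e^(−0.361×1.608) = 0.5595; e^(−k_a t) = e^(−1.98×1.608) = 0.04139.
D = 11.95 × (0.5595 − 0.04139) + 3.47 × 0.04139 = 6.193 + 0.1436 = 6.336 mg/L.
DO = C_s − D = 8.78 − 6.336 = 2.444 mg/L.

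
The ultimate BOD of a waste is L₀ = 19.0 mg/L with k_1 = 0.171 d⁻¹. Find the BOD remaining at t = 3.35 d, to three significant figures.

L ≈ 10.7 mg/L

L_t = L₀ e^(−k_1 t) = 19.0 × e^(−0.171×3.35) = 19.0 × 0.5639 = 10.71 mg/L.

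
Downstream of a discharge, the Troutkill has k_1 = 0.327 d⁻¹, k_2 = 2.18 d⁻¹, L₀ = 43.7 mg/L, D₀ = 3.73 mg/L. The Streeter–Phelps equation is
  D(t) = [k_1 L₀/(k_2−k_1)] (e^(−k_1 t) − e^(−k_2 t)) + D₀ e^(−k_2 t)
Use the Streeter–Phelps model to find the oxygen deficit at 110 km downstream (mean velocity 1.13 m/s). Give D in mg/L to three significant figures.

Travel time t = x/v = 110 km / (1.13 m/s) = 110000 m / 1.13 m/s = 97350 s = 1.127 d.
k_1 L₀/(k_2−k_1) = 0.327×43.7/(2.18−0.327) = 14.29/1.853 = 7.712 mg/L.
e^(−k_1 t) = e^(−0.327×1.127) = 0.6918; e^(−k_2 t) = e^(−2.18×1.127) = 0.08576.
D = 7.712 × (0.6918 − 0.08576) + 3.73 × 0.08576 = 4.674 + 0.3199 = 4.994 mg/L.

D ≈ 4.99 mg/L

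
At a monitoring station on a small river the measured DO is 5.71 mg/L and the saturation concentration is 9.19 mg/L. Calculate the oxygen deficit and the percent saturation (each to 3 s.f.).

D ≈ 3.48 mg/L; 62.1 % saturation

D = C_s − C = 9.19 − 5.71 = 3.48 mg/L.
% saturation = 5.71/9.19 × 100 = 62.1 %.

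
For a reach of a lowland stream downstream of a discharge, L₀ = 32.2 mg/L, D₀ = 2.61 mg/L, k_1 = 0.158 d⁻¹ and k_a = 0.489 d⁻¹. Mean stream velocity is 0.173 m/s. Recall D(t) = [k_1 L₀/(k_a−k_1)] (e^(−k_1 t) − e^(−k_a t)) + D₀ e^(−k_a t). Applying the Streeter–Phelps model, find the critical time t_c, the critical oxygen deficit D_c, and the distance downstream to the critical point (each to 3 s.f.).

t_c ≈ 2.85 d; D_c ≈ 6.63 mg/L; x_c ≈ 42.6 km

At the critical point dD/dt = 0, so k_1 L₀ e^(−k_1 t) = k_a D. Substituting D(t) from the Streeter–Phelps equation and solving for t gives
t_c = ln[(k_a/k_1)(1 − D₀(k_a−k_1)/(k_1 L₀))] / (k_a−k_1).
Here k_a−k_1 = 0.3310 d⁻¹ and 1 − D₀(k_a−k_1)/(k_1 L₀) = 1 − 2.61×0.3310/(0.158×32.2) = 0.8302, so
t_c = ln(3.095 × 0.8302) / 0.3310 = 0.9437 / 0.3310 = 2.851 d.
D_c = (k_1/k_a) L₀ e^(−k_1 t_c) = (0.158/0.489) × 32.2 × e^(−0.158×2.851) = 0.3231 × 32.2 × 0.6373 = 6.631 mg/L.
x_c = v t_c = 0.173 m/s × 2.851 d × 86400 s/d = 42610 m ≈ 42.6 km.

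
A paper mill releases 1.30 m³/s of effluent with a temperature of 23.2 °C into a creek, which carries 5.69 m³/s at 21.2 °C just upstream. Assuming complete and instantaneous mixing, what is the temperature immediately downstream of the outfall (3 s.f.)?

Flow-weighted mixing: C = (Q_r C_r + Q_w C_w)/(Q_r + Q_w)
= (5.69×21.2 + 1.30×23.2)/(5.69 + 1.30) = 150.8/6.990 = 21.57 °C.

21.6 °C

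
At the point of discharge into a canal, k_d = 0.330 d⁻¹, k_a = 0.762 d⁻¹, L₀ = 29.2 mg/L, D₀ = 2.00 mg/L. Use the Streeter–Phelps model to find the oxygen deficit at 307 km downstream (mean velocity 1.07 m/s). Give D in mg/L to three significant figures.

Travel time t = x/v = 307 km / (1.07 m/s) = 307000 m / 1.07 m/s = 286900 s = 3.321 d.
k_d L₀/(k_a−k_d) = 0.330×29.2/(0.762−0.330) = 9.636/0.4320 = 22.31 mg/L.
e^(−k_d t) = e^(−0.330×3.321) = 0.3343; e^(−k_a t) = e^(−0.762×3.321) = 0.07962.
D = 22.31 × (0.3343 − 0.07962) + 2.00 × 0.07962 = 5.680 + 0.1592 = 5.839 mg/L.

D ≈ 5.84 mg/L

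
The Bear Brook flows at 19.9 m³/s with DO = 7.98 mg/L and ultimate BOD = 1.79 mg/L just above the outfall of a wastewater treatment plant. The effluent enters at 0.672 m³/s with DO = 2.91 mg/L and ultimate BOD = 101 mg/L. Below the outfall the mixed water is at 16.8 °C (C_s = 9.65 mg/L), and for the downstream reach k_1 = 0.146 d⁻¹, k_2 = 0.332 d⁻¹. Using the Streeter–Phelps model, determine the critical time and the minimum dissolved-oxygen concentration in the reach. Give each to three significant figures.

t_c ≈ 1.06 d; minimum DO ≈ 7.75 mg/L

Mixed DO = (19.9×7.98 + 0.672×2.91)/(19.9+0.672) = 160.8/20.57 = 7.814 mg/L.
Mixed L₀ = (19.9×1.79 + 0.672×101)/(20.57) = 103.5/20.57 = 5.031 mg/L.
Initial deficit D₀ = C_s − DO₀ = 9.65 − 7.814 = 1.836 mg/L.
t_c = (1/0.1860) ln[(0.332/0.146)(1 − 1.836×0.1860/(0.146×5.031))] = 5.376 × ln(1.217) = 1.056 d.
D_c = (0.146/0.332) × 5.031 × e^(−0.146×1.056) = 0.4398 × 5.031 × 0.8572 = 1.896 mg/L.
Minimum DO = 9.65 − 1.896 = 7.754 mg/L.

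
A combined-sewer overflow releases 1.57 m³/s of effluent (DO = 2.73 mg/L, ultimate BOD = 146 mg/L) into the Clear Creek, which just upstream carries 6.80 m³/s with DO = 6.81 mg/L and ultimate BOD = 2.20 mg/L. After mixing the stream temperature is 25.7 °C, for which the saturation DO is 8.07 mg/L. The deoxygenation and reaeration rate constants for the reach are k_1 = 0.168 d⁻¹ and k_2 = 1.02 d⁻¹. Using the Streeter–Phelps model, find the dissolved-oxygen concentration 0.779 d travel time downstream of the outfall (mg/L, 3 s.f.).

Mixed DO = (6.80×6.81 + 1.57×2.73)/(6.80+1.57) = 50.59/8.370 = 6.045 mg/L.
Mixed L₀ = (6.80×2.20 + 1.57×146)/(8.370) = 244.2/8.370 = 29.17 mg/L.
Initial deficit D₀ = C_s − DO₀ = 8.07 − 6.045 = 2.025 mg/L.
D(0.779) = [0.168×29.17/(1.02−0.168)](e^(−0.168×0.779) − e^(−1.02×0.779)) + 2.025 e^(−1.02×0.779)
= 5.752 × (0.8773 − 0.4518) + 2.025 × 0.4518 = 3.363 mg/L.
DO = 8.07 − 3.363 = 4.707 mg/L.

DO ≈ 4.71 mg/L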